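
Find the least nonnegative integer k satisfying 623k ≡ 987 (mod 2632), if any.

gcd(2632, 623) = 7.
7 divides 987, so solutions exist.
By Bézout, 623×(169) + 2632×(-40) = 7.
So 623×(169) ≡ 7 (mod 2632); multiply by 141: k ≡ 23829 (mod 376).
Smallest nonnegative: k = 23829 mod 376 = 141.

141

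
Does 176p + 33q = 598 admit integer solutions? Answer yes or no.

no

gcd(176, 33):
  176 = 5·33 + 11
  33 = 3·11
so gcd(176, 33) = 11.
11 does not divide 598 (remainder 4), so no integer solutions.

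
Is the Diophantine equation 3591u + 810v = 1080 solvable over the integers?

gcd(3591, 810) = 27.
27 divides 1080, so integer solutions exist.

yes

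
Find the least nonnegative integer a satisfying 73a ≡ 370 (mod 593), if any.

330

gcd(593, 73) = 1.
1 divides 370, so solutions exist.
By Bézout, 73*(65) + 593*(-8) = 1.
So 73*(65) ≡ 1 (mod 593); multiply by 370: a ≡ 24050 (mod 593).
Smallest nonnegative: a = 24050 mod 593 = 330.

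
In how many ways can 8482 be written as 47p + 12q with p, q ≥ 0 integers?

15

gcd(47, 12) = 1  (47 = 3·12 + 11, 12 = 1·11 + 1, 11 = 11·1).
Back-substituting, 47·(-1) + 12·(4) = 1.
Scale by 8482: one solution is (-8482, 33928). Reduce p mod 12: (2, 699).
General: p = 2 + 12t, q = 699 - 47t.
p ≥ 0 ⇒ t ≥ 0; q ≥ 0 ⇒ t ≤ 14. So t ∈ [0, 14]: 15 solutions.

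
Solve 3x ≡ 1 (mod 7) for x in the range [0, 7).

5

gcd(7, 3) = 1  (7 = 2*3 + 1, 3 = 3*1).
Back-substituting, 3*(-2) + 7*(1) = 1.
So 3*-2 ≡ 1 (mod 7), and -2 mod 7 = 5.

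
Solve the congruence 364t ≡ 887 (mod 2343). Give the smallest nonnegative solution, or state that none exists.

2339

gcd(2343, 364) = 1.
1 divides 887, so solutions exist.
By Bézout, 364·(-560) + 2343·(87) = 1.
So 364·(-560) ≡ 1 (mod 2343); multiply by 887: t ≡ -496720 (mod 2343).
Smallest nonnegative: t = -496720 mod 2343 = 2339.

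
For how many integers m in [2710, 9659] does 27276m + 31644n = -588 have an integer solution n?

gcd(31644, 27276) = 12  (31644 = 1*27276 + 4368, 27276 = 6*4368 + 1068, 4368 = 4*1068 + 96, 1068 = 11*96 + 12, 96 = 8*12).
Back-substituting, 27276*(326) + 31644*(-281) = 12.
Scale by -49: particular solution (-15974, 13769); reduce m mod 2637: (2485, -2142).
General solution: m = 2485 + 2637t, n = -2142 - 2273t for integer t.
2710 ≤ 2485 + 2637t ≤ 9659 gives t ∈ [1, 2], which is 2 values.

2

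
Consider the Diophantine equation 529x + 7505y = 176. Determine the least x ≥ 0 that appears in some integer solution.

gcd(7505, 529) = 1.
1 divides 176, so solutions exist.
By Bézout, 529×(-2426) + 7505×(171) = 1.
Scale by 176/1 = 176: (x₀, y₀) = (-426976, 30096).
General solution: x = -426976 + 7505t, y = 30096 - 529t for integer t.
x ≥ 0: smallest is -426976 mod 7505 = 809 (at t = 57), with y = -57.

809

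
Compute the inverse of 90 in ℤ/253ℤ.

149

gcd(253, 90) = 1  (253 = 2·90 + 73, 90 = 1·73 + 17, 73 = 4·17 + 5, 17 = 3·5 + 2, 5 = 2·2 + 1, 2 = 2·1).
Back-substituting, 90·(-104) + 253·(37) = 1.
So 90·-104 ≡ 1 (mod 253), and -104 mod 253 = 149.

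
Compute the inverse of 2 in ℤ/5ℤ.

3

gcd(5, 2) = 1.
By Bézout, 2·(-2) + 5·(1) = 1.
So 2·-2 ≡ 1 (mod 5), and -2 mod 5 = 3.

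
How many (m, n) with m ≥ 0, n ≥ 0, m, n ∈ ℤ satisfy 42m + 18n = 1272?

gcd(42, 18):
  42 = 2×18 + 6
  18 = 3×6
so gcd(42, 18) = 6.
Back-substitute for Bézout coefficients:
  6 = 42 - 2×18
  ... = 42×(1) + 18×(-2)
Scale by 212: one solution is (212, -424). Reduce m mod 3: (2, 66).
General: m = 2 + 3t, n = 66 - 7t.
m ≥ 0 ⇒ t ≥ 0; n ≥ 0 ⇒ t ≤ 9. So t ∈ [0, 9]: 10 solutions.

10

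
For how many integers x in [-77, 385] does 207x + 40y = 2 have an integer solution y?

12

gcd(207, 40) = 1.
By Bézout, 207×(-17) + 40×(88) = 1.
Particular solution: (6, -31).
General solution: x = 6 + 40t, y = -31 - 207t for integer t.
-77 ≤ 6 + 40t ≤ 385 gives t ∈ [-2, 9], which is 12 values.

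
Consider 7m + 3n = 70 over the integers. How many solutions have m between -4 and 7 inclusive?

4

gcd(7, 3) = 1.
By Bézout, 7×(1) + 3×(-2) = 1.
Particular solution: (1, 21).
General solution: m = 1 + 3t, n = 21 - 7t for integer t.
-4 ≤ 1 + 3t ≤ 7 gives t ∈ [-1, 2], which is 4 values.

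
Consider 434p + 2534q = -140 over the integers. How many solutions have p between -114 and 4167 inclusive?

gcd(2534, 434) = 14  (2534 = 5×434 + 364, 434 = 1×364 + 70, 364 = 5×70 + 14, 70 = 5×14).
Back-substituting, 434×(-35) + 2534×(6) = 14.
Scale by -10: particular solution (350, -60); reduce p mod 181: (169, -29).
General solution: p = 169 + 181t, q = -29 - 31t for integer t.
-114 ≤ 169 + 181t ≤ 4167 gives t ∈ [-1, 22], which is 24 values.

24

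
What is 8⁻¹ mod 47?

6

gcd(47, 8) = 1.
By Bézout, 8*(6) + 47*(-1) = 1.
So 8*6 ≡ 1 (mod 47), and 6 mod 47 = 6.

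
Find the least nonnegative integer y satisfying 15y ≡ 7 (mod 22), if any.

gcd(22, 15) = 1  (22 = 1*15 + 7, 15 = 2*7 + 1, 7 = 7*1).
1 divides 7, so solutions exist.
Back-substituting, 15*(3) + 22*(-2) = 1.
So 15*(3) ≡ 1 (mod 22); multiply by 7: y ≡ 21 (mod 22).
Smallest nonnegative: y = 21 mod 22 = 21.

21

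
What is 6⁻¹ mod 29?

gcd(29, 6) = 1.
By Bézout, 6×(5) + 29×(-1) = 1.
So 6×5 ≡ 1 (mod 29), and 5 mod 29 = 5.

5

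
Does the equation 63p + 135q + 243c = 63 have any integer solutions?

gcd(135, 63) = 9.
gcd(9, 243) = 9.
9 divides 63, so integer solutions exist.

yes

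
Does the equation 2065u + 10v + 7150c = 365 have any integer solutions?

gcd(2065, 10):
  2065 = 206*10 + 5
  10 = 2*5
so gcd(2065, 10) = 5.
gcd(5, 7150) = 5.
5 divides 365, so integer solutions exist.

yes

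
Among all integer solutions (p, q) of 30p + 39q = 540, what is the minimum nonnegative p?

5

gcd(39, 30):
  39 = 1·30 + 9
  30 = 3·9 + 3
  9 = 3·3
so gcd(39, 30) = 3.
3 divides 540, so solutions exist.
Back-substitute for Bézout coefficients:
  3 = 30 - 3·9
  ... = 30·(4) + 39·(-3)
Scale by 540/3 = 180: (p₀, q₀) = (720, -540).
General solution: p = 720 + 13t, q = -540 - 10t for integer t.
p ≥ 0: smallest is 720 mod 13 = 5 (at t = -55), with q = 10.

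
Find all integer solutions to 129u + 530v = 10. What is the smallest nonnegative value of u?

300

gcd(530, 129):
  530 = 4*129 + 14
  129 = 9*14 + 3
  14 = 4*3 + 2
  3 = 1*2 + 1
  2 = 2*1
so gcd(530, 129) = 1.
1 divides 10, so solutions exist.
Back-substitute for Bézout coefficients:
  1 = 3 - 1*2
  ... = 129*(189) + 530*(-46)
Scale by 10/1 = 10: (u₀, v₀) = (1890, -460).
General solution: u = 1890 + 530t, v = -460 - 129t for integer t.
u ≥ 0: smallest is 1890 mod 530 = 300 (at t = -3), with v = -73.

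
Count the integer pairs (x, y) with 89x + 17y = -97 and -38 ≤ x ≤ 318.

21

gcd(89, 17) = 1  (89 = 5*17 + 4, 17 = 4*4 + 1, 4 = 4*1).
Back-substituting, 89*(-4) + 17*(21) = 1.
Scale by -97: particular solution (388, -2037); reduce x mod 17: (14, -79).
General solution: x = 14 + 17t, y = -79 - 89t for integer t.
-38 ≤ 14 + 17t ≤ 318 gives t ∈ [-3, 17], which is 21 values.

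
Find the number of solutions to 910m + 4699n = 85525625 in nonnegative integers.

20

gcd(4699, 910) = 1.
By Bézout, 910·(883) + 4699·(-171) = 1.
One solution: (3593, 17505).
General: m = 3593 + 4699t, n = 17505 - 910t.
m ≥ 0 ⇒ t ≥ 0; n ≥ 0 ⇒ t ≤ 19. So t ∈ [0, 19]: 20 solutions.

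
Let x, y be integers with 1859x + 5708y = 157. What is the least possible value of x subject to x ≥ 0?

gcd(5708, 1859) = 1  (5708 = 3·1859 + 131, 1859 = 14·131 + 25, 131 = 5·25 + 6, 25 = 4·6 + 1, 6 = 6·1).
1 divides 157, so solutions exist.
Back-substituting, 1859·(915) + 5708·(-298) = 1.
Scale by 157/1 = 157: (x₀, y₀) = (143655, -46786).
General solution: x = 143655 + 5708t, y = -46786 - 1859t for integer t.
x ≥ 0: smallest is 143655 mod 5708 = 955 (at t = -25), with y = -311.

955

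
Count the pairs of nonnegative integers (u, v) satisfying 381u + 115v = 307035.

gcd(381, 115) = 1  (381 = 3·115 + 36, 115 = 3·36 + 7, 36 = 5·7 + 1, 7 = 7·1).
Back-substituting, 381·(16) + 115·(-53) = 1.
Scale by 307035: one solution is (4912560, -16272855). Reduce u mod 115: (105, 2322).
General: u = 105 + 115t, v = 2322 - 381t.
u ≥ 0 ⇒ t ≥ 0; v ≥ 0 ⇒ t ≤ 6. So t ∈ [0, 6]: 7 solutions.

7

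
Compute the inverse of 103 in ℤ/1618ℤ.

gcd(1618, 103) = 1  (1618 = 15×103 + 73, 103 = 1×73 + 30, 73 = 2×30 + 13, 30 = 2×13 + 4, 13 = 3×4 + 1, 4 = 4×1).
Back-substituting, 103×(-377) + 1618×(24) = 1.
So 103×-377 ≡ 1 (mod 1618), and -377 mod 1618 = 1241.

1241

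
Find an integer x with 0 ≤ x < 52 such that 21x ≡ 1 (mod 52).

gcd(52, 21) = 1  (52 = 2×21 + 10, 21 = 2×10 + 1, 10 = 10×1).
Back-substituting, 21×(5) + 52×(-2) = 1.
So 21×5 ≡ 1 (mod 52), and 5 mod 52 = 5.

5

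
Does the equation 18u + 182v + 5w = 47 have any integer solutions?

gcd(182, 18) = 2  (182 = 10×18 + 2, 18 = 9×2).
gcd(2, 5) = 1.
1 divides 47, so integer solutions exist.

yes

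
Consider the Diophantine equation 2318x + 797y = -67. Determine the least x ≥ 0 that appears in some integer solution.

787

gcd(2318, 797):
  2318 = 2×797 + 724
  797 = 1×724 + 73
  724 = 9×73 + 67
  73 = 1×67 + 6
  67 = 11×6 + 1
  6 = 6×1
so gcd(2318, 797) = 1.
1 divides -67, so solutions exist.
Back-substitute for Bézout coefficients:
  1 = 67 - 11×6
  ... = 2318×(131) + 797×(-381)
Scale by -67/1 = -67: (x₀, y₀) = (-8777, 25527).
General solution: x = -8777 + 797t, y = 25527 - 2318t for integer t.
x ≥ 0: smallest is -8777 mod 797 = 787 (at t = 12), with y = -2289.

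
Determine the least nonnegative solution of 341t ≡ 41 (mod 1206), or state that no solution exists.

85

gcd(1206, 341) = 1  (1206 = 3*341 + 183, 341 = 1*183 + 158, 183 = 1*158 + 25, 158 = 6*25 + 8, 25 = 3*8 + 1, 8 = 8*1).
1 divides 41, so solutions exist.
Back-substituting, 341*(-145) + 1206*(41) = 1.
So 341*(-145) ≡ 1 (mod 1206); multiply by 41: t ≡ -5945 (mod 1206).
Smallest nonnegative: t = -5945 mod 1206 = 85.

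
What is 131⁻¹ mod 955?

226

gcd(955, 131) = 1  (955 = 7×131 + 38, 131 = 3×38 + 17, 38 = 2×17 + 4, 17 = 4×4 + 1, 4 = 4×1).
Back-substituting, 131×(226) + 955×(-31) = 1.
So 131×226 ≡ 1 (mod 955), and 226 mod 955 = 226.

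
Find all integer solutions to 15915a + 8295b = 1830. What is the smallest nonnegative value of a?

538

gcd(15915, 8295):
  15915 = 1×8295 + 7620
  8295 = 1×7620 + 675
  7620 = 11×675 + 195
  675 = 3×195 + 90
  195 = 2×90 + 15
  90 = 6×15
so gcd(15915, 8295) = 15.
15 divides 1830, so solutions exist.
Back-substitute for Bézout coefficients:
  15 = 195 - 2×90
  ... = 15915×(86) + 8295×(-165)
Scale by 1830/15 = 122: (a₀, b₀) = (10492, -20130).
General solution: a = 10492 + 553t, b = -20130 - 1061t for integer t.
a ≥ 0: smallest is 10492 mod 553 = 538 (at t = -18), with b = -1032.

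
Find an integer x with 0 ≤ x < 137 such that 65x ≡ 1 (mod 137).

gcd(137, 65) = 1  (137 = 2·65 + 7, 65 = 9·7 + 2, 7 = 3·2 + 1, 2 = 2·1).
Back-substituting, 65·(-59) + 137·(28) = 1.
So 65·-59 ≡ 1 (mod 137), and -59 mod 137 = 78.

78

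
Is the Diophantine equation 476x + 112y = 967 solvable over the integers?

no

gcd(476, 112) = 28  (476 = 4*112 + 28, 112 = 4*28).
28 does not divide 967 (remainder 15), so no integer solutions.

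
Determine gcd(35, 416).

gcd(416, 35):
  416 = 11*35 + 31
  35 = 1*31 + 4
  31 = 7*4 + 3
  4 = 1*3 + 1
  3 = 3*1
so gcd(416, 35) = 1.

1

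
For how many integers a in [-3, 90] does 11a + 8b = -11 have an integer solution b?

12

gcd(11, 8):
  11 = 1*8 + 3
  8 = 2*3 + 2
  3 = 1*2 + 1
  2 = 2*1
so gcd(11, 8) = 1.
Back-substitute for Bézout coefficients:
  1 = 3 - 1*2
  ... = 11*(3) + 8*(-4)
Scale by -11: particular solution (-33, 44); reduce a mod 8: (7, -11).
General solution: a = 7 + 8t, b = -11 - 11t for integer t.
-3 ≤ 7 + 8t ≤ 90 gives t ∈ [-1, 10], which is 12 values.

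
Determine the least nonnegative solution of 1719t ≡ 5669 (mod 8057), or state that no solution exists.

7915

gcd(8057, 1719):
  8057 = 4·1719 + 1181
  1719 = 1·1181 + 538
  1181 = 2·538 + 105
  538 = 5·105 + 13
  105 = 8·13 + 1
  13 = 13·1
so gcd(8057, 1719) = 1.
1 divides 5669, so solutions exist.
Back-substitute for Bézout coefficients:
  1 = 105 - 8·13
  ... = 1719·(-614) + 8057·(131)
So 1719·(-614) ≡ 1 (mod 8057); multiply by 5669: t ≡ -3480766 (mod 8057).
Smallest nonnegative: t = -3480766 mod 8057 = 7915.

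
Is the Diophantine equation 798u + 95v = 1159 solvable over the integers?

yes

gcd(798, 95) = 19  (798 = 8·95 + 38, 95 = 2·38 + 19, 38 = 2·19).
19 divides 1159, so integer solutions exist.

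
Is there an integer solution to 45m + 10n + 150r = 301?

no

gcd(45, 10) = 5  (45 = 4×10 + 5, 10 = 2×5).
gcd(5, 150) = 5.
5 does not divide 301 (remainder 1), so no integer solutions.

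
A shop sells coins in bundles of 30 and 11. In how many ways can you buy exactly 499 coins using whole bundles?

Need nonnegative integers with 30j + 11k = 499.
gcd(30, 11) = 1, and 30·(-4) + 11·(11) = 1.
So (j₀, k₀) = (-1996, 5489); general j = -1996 + 11t, k = 5489 - 30t.
j ≥ 0 ⇒ t ≥ 182; k ≥ 0 ⇒ t ≤ 182. That's 1 value of t.

1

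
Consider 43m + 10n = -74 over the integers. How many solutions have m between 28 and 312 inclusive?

29

gcd(43, 10) = 1.
By Bézout, 43×(-3) + 10×(13) = 1.
Particular solution: (2, -16).
General solution: m = 2 + 10t, n = -16 - 43t for integer t.
28 ≤ 2 + 10t ≤ 312 gives t ∈ [3, 31], which is 29 values.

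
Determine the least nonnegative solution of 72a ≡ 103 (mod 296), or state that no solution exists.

gcd(296, 72) = 8.
8 does not divide 103, so the congruence has no solution.

no solution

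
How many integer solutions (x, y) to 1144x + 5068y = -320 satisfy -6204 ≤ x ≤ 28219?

gcd(5068, 1144) = 4.
By Bézout, 1144*(412) + 5068*(-93) = 4.
Particular solution: (1249, -282).
General solution: x = 1249 + 1267t, y = -282 - 286t for integer t.
-6204 ≤ 1249 + 1267t ≤ 28219 gives t ∈ [-5, 21], which is 27 values.

27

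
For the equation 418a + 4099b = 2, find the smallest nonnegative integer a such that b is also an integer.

1569

gcd(4099, 418):
  4099 = 9·418 + 337
  418 = 1·337 + 81
  337 = 4·81 + 13
  81 = 6·13 + 3
  13 = 4·3 + 1
  3 = 3·1
so gcd(4099, 418) = 1.
1 divides 2, so solutions exist.
Back-substitute for Bézout coefficients:
  1 = 13 - 4·3
  ... = 418·(-1265) + 4099·(129)
Scale by 2/1 = 2: (a₀, b₀) = (-2530, 258).
General solution: a = -2530 + 4099t, b = 258 - 418t for integer t.
a ≥ 0: smallest is -2530 mod 4099 = 1569 (at t = 1), with b = -160.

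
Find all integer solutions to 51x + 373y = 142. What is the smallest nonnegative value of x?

gcd(373, 51):
  373 = 7·51 + 16
  51 = 3·16 + 3
  16 = 5·3 + 1
  3 = 3·1
so gcd(373, 51) = 1.
1 divides 142, so solutions exist.
Back-substitute for Bézout coefficients:
  1 = 16 - 5·3
  ... = 51·(-117) + 373·(16)
Scale by 142/1 = 142: (x₀, y₀) = (-16614, 2272).
General solution: x = -16614 + 373t, y = 2272 - 51t for integer t.
x ≥ 0: smallest is -16614 mod 373 = 171 (at t = 45), with y = -23.

171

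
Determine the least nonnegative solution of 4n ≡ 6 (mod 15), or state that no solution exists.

gcd(15, 4) = 1  (15 = 3×4 + 3, 4 = 1×3 + 1, 3 = 3×1).
1 divides 6, so solutions exist.
Back-substituting, 4×(4) + 15×(-1) = 1.
So 4×(4) ≡ 1 (mod 15); multiply by 6: n ≡ 24 (mod 15).
Smallest nonnegative: n = 24 mod 15 = 9.

9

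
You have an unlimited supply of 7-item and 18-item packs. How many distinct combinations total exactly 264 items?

Need nonnegative integers with 7j + 18k = 264.
gcd(7, 18) = 1, and 7·(-5) + 18·(2) = 1.
So (j₀, k₀) = (-1320, 528); general j = -1320 + 18t, k = 528 - 7t.
j ≥ 0 ⇒ t ≥ 74; k ≥ 0 ⇒ t ≤ 75. That's 2 values of t.

2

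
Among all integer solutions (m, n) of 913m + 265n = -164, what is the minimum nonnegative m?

gcd(913, 265):
  913 = 3*265 + 118
  265 = 2*118 + 29
  118 = 4*29 + 2
  29 = 14*2 + 1
  2 = 2*1
so gcd(913, 265) = 1.
1 divides -164, so solutions exist.
Back-substitute for Bézout coefficients:
  1 = 29 - 14*2
  ... = 913*(-128) + 265*(441)
Scale by -164/1 = -164: (m₀, n₀) = (20992, -72324).
General solution: m = 20992 + 265t, n = -72324 - 913t for integer t.
m ≥ 0: smallest is 20992 mod 265 = 57 (at t = -79), with n = -197.

57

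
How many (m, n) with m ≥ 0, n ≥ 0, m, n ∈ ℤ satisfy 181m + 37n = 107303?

gcd(181, 37) = 1  (181 = 4×37 + 33, 37 = 1×33 + 4, 33 = 8×4 + 1, 4 = 4×1).
Back-substituting, 181×(9) + 37×(-44) = 1.
Scale by 107303: one solution is (965727, -4721332). Reduce m mod 37: (27, 2768).
General: m = 27 + 37t, n = 2768 - 181t.
m ≥ 0 ⇒ t ≥ 0; n ≥ 0 ⇒ t ≤ 15. So t ∈ [0, 15]: 16 solutions.

16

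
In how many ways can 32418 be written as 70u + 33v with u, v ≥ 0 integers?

14

gcd(70, 33):
  70 = 2*33 + 4
  33 = 8*4 + 1
  4 = 4*1
so gcd(70, 33) = 1.
Back-substitute for Bézout coefficients:
  1 = 33 - 8*4
  ... = 70*(-8) + 33*(17)
Scale by 32418: one solution is (-259344, 551106). Reduce u mod 33: (3, 976).
General: u = 3 + 33t, v = 976 - 70t.
u ≥ 0 ⇒ t ≥ 0; v ≥ 0 ⇒ t ≤ 13. So t ∈ [0, 13]: 14 solutions.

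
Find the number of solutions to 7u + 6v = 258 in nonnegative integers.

7

gcd(7, 6) = 1  (7 = 1*6 + 1, 6 = 6*1).
Back-substituting, 7*(1) + 6*(-1) = 1.
Scale by 258: one solution is (258, -258). Reduce u mod 6: (0, 43).
General: u = 0 + 6t, v = 43 - 7t.
u ≥ 0 ⇒ t ≥ 0; v ≥ 0 ⇒ t ≤ 6. So t ∈ [0, 6]: 7 solutions.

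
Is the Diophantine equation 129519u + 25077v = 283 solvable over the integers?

no

gcd(129519, 25077) = 39  (129519 = 5×25077 + 4134, 25077 = 6×4134 + 273, 4134 = 15×273 + 39, 273 = 7×39).
39 does not divide 283 (remainder 10), so no integer solutions.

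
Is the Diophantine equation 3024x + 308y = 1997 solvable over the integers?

gcd(3024, 308) = 28  (3024 = 9*308 + 252, 308 = 1*252 + 56, 252 = 4*56 + 28, 56 = 2*28).
28 does not divide 1997 (remainder 9), so no integer solutions.

no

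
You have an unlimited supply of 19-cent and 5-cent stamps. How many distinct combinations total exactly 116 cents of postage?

1

Need nonnegative integers with 19j + 5k = 116.
gcd(19, 5) = 1, and 19·(-1) + 5·(4) = 1.
So (j₀, k₀) = (-116, 464); general j = -116 + 5t, k = 464 - 19t.
j ≥ 0 ⇒ t ≥ 24; k ≥ 0 ⇒ t ≤ 24. That's 1 value of t.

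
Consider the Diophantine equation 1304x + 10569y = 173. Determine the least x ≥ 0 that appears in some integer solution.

9556

gcd(10569, 1304):
  10569 = 8·1304 + 137
  1304 = 9·137 + 71
  137 = 1·71 + 66
  71 = 1·66 + 5
  66 = 13·5 + 1
  5 = 5·1
so gcd(10569, 1304) = 1.
1 divides 173, so solutions exist.
Back-substitute for Bézout coefficients:
  1 = 66 - 13·5
  ... = 1304·(-2083) + 10569·(257)
Scale by 173/1 = 173: (x₀, y₀) = (-360359, 44461).
General solution: x = -360359 + 10569t, y = 44461 - 1304t for integer t.
x ≥ 0: smallest is -360359 mod 10569 = 9556 (at t = 35), with y = -1179.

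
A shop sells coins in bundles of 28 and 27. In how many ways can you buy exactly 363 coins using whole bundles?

Need nonnegative integers with 28j + 27k = 363.
gcd(28, 27) = 1, and 28·(1) + 27·(-1) = 1.
So (j₀, k₀) = (363, -363); general j = 363 + 27t, k = -363 - 28t.
j ≥ 0 ⇒ t ≥ -13; k ≥ 0 ⇒ t ≤ -13. That's 1 value of t.

1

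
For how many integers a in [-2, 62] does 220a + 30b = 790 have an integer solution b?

22

gcd(220, 30):
  220 = 7×30 + 10
  30 = 3×10
so gcd(220, 30) = 10.
Back-substitute for Bézout coefficients:
  10 = 220 - 7×30
  ... = 220×(1) + 30×(-7)
Scale by 79: particular solution (79, -553); reduce a mod 3: (1, 19).
General solution: a = 1 + 3t, b = 19 - 22t for integer t.
-2 ≤ 1 + 3t ≤ 62 gives t ∈ [-1, 20], which is 22 values.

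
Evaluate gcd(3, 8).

gcd(8, 3):
  8 = 2×3 + 2
  3 = 1×2 + 1
  2 = 2×1
so gcd(8, 3) = 1.

1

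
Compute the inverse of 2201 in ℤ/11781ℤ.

10946

gcd(11781, 2201) = 1.
By Bézout, 2201×(-835) + 11781×(156) = 1.
So 2201×-835 ≡ 1 (mod 11781), and -835 mod 11781 = 10946.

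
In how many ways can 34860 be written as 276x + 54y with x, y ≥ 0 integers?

14

gcd(276, 54) = 6  (276 = 5*54 + 6, 54 = 9*6).
Back-substituting, 276*(1) + 54*(-5) = 6.
Scale by 5810: one solution is (5810, -29050). Reduce x mod 9: (5, 620).
General: x = 5 + 9t, y = 620 - 46t.
x ≥ 0 ⇒ t ≥ 0; y ≥ 0 ⇒ t ≤ 13. So t ∈ [0, 13]: 14 solutions.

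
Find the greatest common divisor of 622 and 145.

1

gcd(622, 145):
  622 = 4*145 + 42
  145 = 3*42 + 19
  42 = 2*19 + 4
  19 = 4*4 + 3
  4 = 1*3 + 1
  3 = 3*1
so gcd(622, 145) = 1.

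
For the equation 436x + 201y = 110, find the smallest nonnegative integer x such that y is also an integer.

gcd(436, 201) = 1  (436 = 2·201 + 34, 201 = 5·34 + 31, 34 = 1·31 + 3, 31 = 10·3 + 1, 3 = 3·1).
1 divides 110, so solutions exist.
Back-substituting, 436·(-65) + 201·(141) = 1.
Scale by 110/1 = 110: (x₀, y₀) = (-7150, 15510).
General solution: x = -7150 + 201t, y = 15510 - 436t for integer t.
x ≥ 0: smallest is -7150 mod 201 = 86 (at t = 36), with y = -186.

86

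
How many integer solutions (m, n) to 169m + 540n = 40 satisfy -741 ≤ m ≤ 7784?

16

gcd(540, 169) = 1  (540 = 3*169 + 33, 169 = 5*33 + 4, 33 = 8*4 + 1, 4 = 4*1).
Back-substituting, 169*(-131) + 540*(41) = 1.
Scale by 40: particular solution (-5240, 1640); reduce m mod 540: (160, -50).
General solution: m = 160 + 540t, n = -50 - 169t for integer t.
-741 ≤ 160 + 540t ≤ 7784 gives t ∈ [-1, 14], which is 16 values.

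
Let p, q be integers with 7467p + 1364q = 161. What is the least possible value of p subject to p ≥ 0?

1223

gcd(7467, 1364) = 1  (7467 = 5×1364 + 647, 1364 = 2×647 + 70, 647 = 9×70 + 17, 70 = 4×17 + 2, 17 = 8×2 + 1, 2 = 2×1).
1 divides 161, so solutions exist.
Back-substituting, 7467×(643) + 1364×(-3520) = 1.
Scale by 161/1 = 161: (p₀, q₀) = (103523, -566720).
General solution: p = 103523 + 1364t, q = -566720 - 7467t for integer t.
p ≥ 0: smallest is 103523 mod 1364 = 1223 (at t = -75), with q = -6695.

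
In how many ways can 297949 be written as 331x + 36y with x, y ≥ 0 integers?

gcd(331, 36) = 1  (331 = 9×36 + 7, 36 = 5×7 + 1, 7 = 7×1).
Back-substituting, 331×(-5) + 36×(46) = 1.
Scale by 297949: one solution is (-1489745, 13705654). Reduce x mod 36: (7, 8212).
General: x = 7 + 36t, y = 8212 - 331t.
x ≥ 0 ⇒ t ≥ 0; y ≥ 0 ⇒ t ≤ 24. So t ∈ [0, 24]: 25 solutions.

25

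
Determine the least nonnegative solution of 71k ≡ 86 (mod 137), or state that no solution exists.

gcd(137, 71) = 1.
1 divides 86, so solutions exist.
By Bézout, 71·(-27) + 137·(14) = 1.
So 71·(-27) ≡ 1 (mod 137); multiply by 86: k ≡ -2322 (mod 137).
Smallest nonnegative: k = -2322 mod 137 = 7.

7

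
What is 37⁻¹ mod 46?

gcd(46, 37) = 1.
By Bézout, 37×(5) + 46×(-4) = 1.
So 37×5 ≡ 1 (mod 46), and 5 mod 46 = 5.

5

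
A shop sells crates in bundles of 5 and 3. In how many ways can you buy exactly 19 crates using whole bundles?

Need nonnegative integers with 5j + 3k = 19.
gcd(5, 3) = 1, and 5·(-1) + 3·(2) = 1.
So (j₀, k₀) = (-19, 38); general j = -19 + 3t, k = 38 - 5t.
j ≥ 0 ⇒ t ≥ 7; k ≥ 0 ⇒ t ≤ 7. That's 1 value of t.

1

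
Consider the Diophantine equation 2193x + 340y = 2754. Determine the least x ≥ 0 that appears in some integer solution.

18

gcd(2193, 340):
  2193 = 6·340 + 153
  340 = 2·153 + 34
  153 = 4·34 + 17
  34 = 2·17
so gcd(2193, 340) = 17.
17 divides 2754, so solutions exist.
Back-substitute for Bézout coefficients:
  17 = 153 - 4·34
  ... = 2193·(9) + 340·(-58)
Scale by 2754/17 = 162: (x₀, y₀) = (1458, -9396).
General solution: x = 1458 + 20t, y = -9396 - 129t for integer t.
x ≥ 0: smallest is 1458 mod 20 = 18 (at t = -72), with y = -108.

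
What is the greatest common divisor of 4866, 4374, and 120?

gcd(4866, 4374) = 6  (4866 = 1×4374 + 492, 4374 = 8×492 + 438, 492 = 1×438 + 54, 438 = 8×54 + 6, 54 = 9×6).
gcd(6, 120) = 6.

6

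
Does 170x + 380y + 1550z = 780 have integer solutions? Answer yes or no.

gcd(380, 170) = 10.
gcd(10, 1550) = 10.
10 divides 780, so integer solutions exist.

yes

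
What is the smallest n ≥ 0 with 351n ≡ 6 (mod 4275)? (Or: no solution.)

gcd(4275, 351) = 9.
9 does not divide 6, so the congruence has no solution.

no solution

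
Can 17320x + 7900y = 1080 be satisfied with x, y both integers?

gcd(17320, 7900) = 20.
20 divides 1080, so integer solutions exist.

yes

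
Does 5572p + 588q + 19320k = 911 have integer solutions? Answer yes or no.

gcd(5572, 588) = 28  (5572 = 9×588 + 280, 588 = 2×280 + 28, 280 = 10×28).
gcd(28, 19320) = 28.
28 does not divide 911 (remainder 15), so no integer solutions.

no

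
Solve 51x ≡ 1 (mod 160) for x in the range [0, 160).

gcd(160, 51) = 1  (160 = 3×51 + 7, 51 = 7×7 + 2, 7 = 3×2 + 1, 2 = 2×1).
Back-substituting, 51×(-69) + 160×(22) = 1.
So 51×-69 ≡ 1 (mod 160), and -69 mod 160 = 91.

91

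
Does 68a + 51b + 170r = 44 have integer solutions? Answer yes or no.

no

gcd(68, 51) = 17  (68 = 1×51 + 17, 51 = 3×17).
gcd(17, 170) = 17.
17 does not divide 44 (remainder 10), so no integer solutions.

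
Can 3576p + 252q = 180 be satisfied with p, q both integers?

yes

gcd(3576, 252) = 12  (3576 = 14*252 + 48, 252 = 5*48 + 12, 48 = 4*12).
12 divides 180, so integer solutions exist.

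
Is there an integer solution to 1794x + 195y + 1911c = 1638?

gcd(1794, 195) = 39.
gcd(39, 1911) = 39.
39 divides 1638, so integer solutions exist.

yes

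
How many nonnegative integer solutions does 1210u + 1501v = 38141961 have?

21

gcd(1501, 1210) = 1.
By Bézout, 1210*(98) + 1501*(-79) = 1.
One solution: (397, 25091).
General: u = 397 + 1501t, v = 25091 - 1210t.
u ≥ 0 ⇒ t ≥ 0; v ≥ 0 ⇒ t ≤ 20. So t ∈ [0, 20]: 21 solutions.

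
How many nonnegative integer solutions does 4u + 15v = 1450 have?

24

gcd(15, 4):
  15 = 3·4 + 3
  4 = 1·3 + 1
  3 = 3·1
so gcd(15, 4) = 1.
Back-substitute for Bézout coefficients:
  1 = 4 - 1·3
  ... = 4·(4) + 15·(-1)
Scale by 1450: one solution is (5800, -1450). Reduce u mod 15: (10, 94).
General: u = 10 + 15t, v = 94 - 4t.
u ≥ 0 ⇒ t ≥ 0; v ≥ 0 ⇒ t ≤ 23. So t ∈ [0, 23]: 24 solutions.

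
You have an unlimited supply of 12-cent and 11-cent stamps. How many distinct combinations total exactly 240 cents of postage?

Need nonnegative integers with 12j + 11k = 240.
gcd(12, 11) = 1, and 12·(1) + 11·(-1) = 1.
So (j₀, k₀) = (240, -240); general j = 240 + 11t, k = -240 - 12t.
j ≥ 0 ⇒ t ≥ -21; k ≥ 0 ⇒ t ≤ -20. That's 2 values of t.

2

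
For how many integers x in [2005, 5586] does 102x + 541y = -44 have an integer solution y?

7

gcd(541, 102) = 1.
By Bézout, 102·(122) + 541·(-23) = 1.
Particular solution: (42, -8).
General solution: x = 42 + 541t, y = -8 - 102t for integer t.
2005 ≤ 42 + 541t ≤ 5586 gives t ∈ [4, 10], which is 7 values.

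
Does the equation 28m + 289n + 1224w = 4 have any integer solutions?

gcd(289, 28) = 1.
gcd(1, 1224) = 1.
1 divides 4, so integer solutions exist.

yes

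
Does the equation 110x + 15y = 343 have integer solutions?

gcd(110, 15) = 5  (110 = 7×15 + 5, 15 = 3×5).
5 does not divide 343 (remainder 3), so no integer solutions.

no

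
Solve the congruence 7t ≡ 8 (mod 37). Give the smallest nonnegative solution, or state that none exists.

17

gcd(37, 7):
  37 = 5×7 + 2
  7 = 3×2 + 1
  2 = 2×1
so gcd(37, 7) = 1.
1 divides 8, so solutions exist.
Back-substitute for Bézout coefficients:
  1 = 7 - 3×2
  ... = 7×(16) + 37×(-3)
So 7×(16) ≡ 1 (mod 37); multiply by 8: t ≡ 128 (mod 37).
Smallest nonnegative: t = 128 mod 37 = 17.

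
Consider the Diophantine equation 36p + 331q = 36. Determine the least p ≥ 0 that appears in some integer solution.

gcd(331, 36) = 1.
1 divides 36, so solutions exist.
By Bézout, 36·(46) + 331·(-5) = 1.
Scale by 36/1 = 36: (p₀, q₀) = (1656, -180).
General solution: p = 1656 + 331t, q = -180 - 36t for integer t.
p ≥ 0: smallest is 1656 mod 331 = 1 (at t = -5), with q = 0.

1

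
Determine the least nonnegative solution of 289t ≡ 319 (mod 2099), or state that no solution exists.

2042

gcd(2099, 289) = 1.
1 divides 319, so solutions exist.
By Bézout, 289·(138) + 2099·(-19) = 1.
So 289·(138) ≡ 1 (mod 2099); multiply by 319: t ≡ 44022 (mod 2099).
Smallest nonnegative: t = 44022 mod 2099 = 2042.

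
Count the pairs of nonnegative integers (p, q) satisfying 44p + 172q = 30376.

gcd(172, 44) = 4.
By Bézout, 44×(4) + 172×(-1) = 4.
One solution: (18, 172).
General: p = 18 + 43t, q = 172 - 11t.
p ≥ 0 ⇒ t ≥ 0; q ≥ 0 ⇒ t ≤ 15. So t ∈ [0, 15]: 16 solutions.

16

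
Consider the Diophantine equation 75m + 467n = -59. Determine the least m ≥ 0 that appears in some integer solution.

gcd(467, 75) = 1.
1 divides -59, so solutions exist.
By Bézout, 75·(137) + 467·(-22) = 1.
Scale by -59/1 = -59: (m₀, n₀) = (-8083, 1298).
General solution: m = -8083 + 467t, n = 1298 - 75t for integer t.
m ≥ 0: smallest is -8083 mod 467 = 323 (at t = 18), with n = -52.

323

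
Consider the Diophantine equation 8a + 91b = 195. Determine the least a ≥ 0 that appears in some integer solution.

gcd(91, 8):
  91 = 11*8 + 3
  8 = 2*3 + 2
  3 = 1*2 + 1
  2 = 2*1
so gcd(91, 8) = 1.
1 divides 195, so solutions exist.
Back-substitute for Bézout coefficients:
  1 = 3 - 1*2
  ... = 8*(-34) + 91*(3)
Scale by 195/1 = 195: (a₀, b₀) = (-6630, 585).
General solution: a = -6630 + 91t, b = 585 - 8t for integer t.
a ≥ 0: smallest is -6630 mod 91 = 13 (at t = 73), with b = 1.

13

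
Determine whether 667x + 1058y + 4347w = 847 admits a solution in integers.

gcd(1058, 667) = 23  (1058 = 1×667 + 391, 667 = 1×391 + 276, 391 = 1×276 + 115, 276 = 2×115 + 46, 115 = 2×46 + 23, 46 = 2×23).
gcd(23, 4347) = 23.
23 does not divide 847 (remainder 19), so no integer solutions.

no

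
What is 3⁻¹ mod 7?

gcd(7, 3) = 1  (7 = 2×3 + 1, 3 = 3×1).
Back-substituting, 3×(-2) + 7×(1) = 1.
So 3×-2 ≡ 1 (mod 7), and -2 mod 7 = 5.

5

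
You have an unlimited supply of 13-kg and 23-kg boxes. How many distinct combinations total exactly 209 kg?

1

Need nonnegative integers with 13j + 23k = 209.
gcd(13, 23) = 1, and 13·(-7) + 23·(4) = 1.
So (j₀, k₀) = (-1463, 836); general j = -1463 + 23t, k = 836 - 13t.
j ≥ 0 ⇒ t ≥ 64; k ≥ 0 ⇒ t ≤ 64. That's 1 value of t.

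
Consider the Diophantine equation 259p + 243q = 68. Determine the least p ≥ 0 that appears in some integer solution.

gcd(259, 243) = 1  (259 = 1*243 + 16, 243 = 15*16 + 3, 16 = 5*3 + 1, 3 = 3*1).
1 divides 68, so solutions exist.
Back-substituting, 259*(76) + 243*(-81) = 1.
Scale by 68/1 = 68: (p₀, q₀) = (5168, -5508).
General solution: p = 5168 + 243t, q = -5508 - 259t for integer t.
p ≥ 0: smallest is 5168 mod 243 = 65 (at t = -21), with q = -69.

65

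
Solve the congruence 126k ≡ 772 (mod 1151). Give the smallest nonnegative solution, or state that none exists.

gcd(1151, 126) = 1.
1 divides 772, so solutions exist.
By Bézout, 126*(338) + 1151*(-37) = 1.
So 126*(338) ≡ 1 (mod 1151); multiply by 772: k ≡ 260936 (mod 1151).
Smallest nonnegative: k = 260936 mod 1151 = 810.

810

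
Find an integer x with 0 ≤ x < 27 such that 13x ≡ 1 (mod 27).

gcd(27, 13) = 1.
By Bézout, 13*(-2) + 27*(1) = 1.
So 13*-2 ≡ 1 (mod 27), and -2 mod 27 = 25.

25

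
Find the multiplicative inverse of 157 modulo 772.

713

gcd(772, 157):
  772 = 4·157 + 144
  157 = 1·144 + 13
  144 = 11·13 + 1
  13 = 13·1
so gcd(772, 157) = 1.
Back-substitute for Bézout coefficients:
  1 = 144 - 11·13
  ... = 157·(-59) + 772·(12)
So 157·-59 ≡ 1 (mod 772), and -59 mod 772 = 713.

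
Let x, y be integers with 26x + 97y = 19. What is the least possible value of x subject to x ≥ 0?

94

gcd(97, 26) = 1.
1 divides 19, so solutions exist.
By Bézout, 26·(-41) + 97·(11) = 1.
Scale by 19/1 = 19: (x₀, y₀) = (-779, 209).
General solution: x = -779 + 97t, y = 209 - 26t for integer t.
x ≥ 0: smallest is -779 mod 97 = 94 (at t = 9), with y = -25.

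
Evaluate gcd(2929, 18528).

gcd(18528, 2929) = 1  (18528 = 6·2929 + 954, 2929 = 3·954 + 67, 954 = 14·67 + 16, 67 = 4·16 + 3, 16 = 5·3 + 1, 3 = 3·1).

1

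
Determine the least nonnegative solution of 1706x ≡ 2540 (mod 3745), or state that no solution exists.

2965

gcd(3745, 1706):
  3745 = 2·1706 + 333
  1706 = 5·333 + 41
  333 = 8·41 + 5
  41 = 8·5 + 1
  5 = 5·1
so gcd(3745, 1706) = 1.
1 divides 2540, so solutions exist.
Back-substitute for Bézout coefficients:
  1 = 41 - 8·5
  ... = 1706·(731) + 3745·(-333)
So 1706·(731) ≡ 1 (mod 3745); multiply by 2540: x ≡ 1856740 (mod 3745).
Smallest nonnegative: x = 1856740 mod 3745 = 2965.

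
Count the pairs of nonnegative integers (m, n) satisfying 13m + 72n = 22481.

24

gcd(72, 13) = 1.
By Bézout, 13·(-11) + 72·(2) = 1.
One solution: (29, 307).
General: m = 29 + 72t, n = 307 - 13t.
m ≥ 0 ⇒ t ≥ 0; n ≥ 0 ⇒ t ≤ 23. So t ∈ [0, 23]: 24 solutions.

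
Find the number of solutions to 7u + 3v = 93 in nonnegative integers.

5

gcd(7, 3):
  7 = 2·3 + 1
  3 = 3·1
so gcd(7, 3) = 1.
Back-substitute for Bézout coefficients:
  1 = 7 - 2·3
  ... = 7·(1) + 3·(-2)
Scale by 93: one solution is (93, -186). Reduce u mod 3: (0, 31).
General: u = 0 + 3t, v = 31 - 7t.
u ≥ 0 ⇒ t ≥ 0; v ≥ 0 ⇒ t ≤ 4. So t ∈ [0, 4]: 5 solutions.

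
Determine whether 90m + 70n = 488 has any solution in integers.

gcd(90, 70) = 10.
10 does not divide 488 (remainder 8), so no integer solutions.

no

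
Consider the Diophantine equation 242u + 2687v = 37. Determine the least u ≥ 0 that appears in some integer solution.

gcd(2687, 242):
  2687 = 11×242 + 25
  242 = 9×25 + 17
  25 = 1×17 + 8
  17 = 2×8 + 1
  8 = 8×1
so gcd(2687, 242) = 1.
1 divides 37, so solutions exist.
Back-substitute for Bézout coefficients:
  1 = 17 - 2×8
  ... = 242×(322) + 2687×(-29)
Scale by 37/1 = 37: (u₀, v₀) = (11914, -1073).
General solution: u = 11914 + 2687t, v = -1073 - 242t for integer t.
u ≥ 0: smallest is 11914 mod 2687 = 1166 (at t = -4), with v = -105.

1166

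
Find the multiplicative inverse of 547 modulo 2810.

gcd(2810, 547) = 1  (2810 = 5×547 + 75, 547 = 7×75 + 22, 75 = 3×22 + 9, 22 = 2×9 + 4, 9 = 2×4 + 1, 4 = 4×1).
Back-substituting, 547×(-637) + 2810×(124) = 1.
So 547×-637 ≡ 1 (mod 2810), and -637 mod 2810 = 2173.

2173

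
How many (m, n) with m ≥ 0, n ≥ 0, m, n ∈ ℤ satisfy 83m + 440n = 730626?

gcd(440, 83) = 1.
By Bézout, 83×(-53) + 440×(10) = 1.
One solution: (342, 1596).
General: m = 342 + 440t, n = 1596 - 83t.
m ≥ 0 ⇒ t ≥ 0; n ≥ 0 ⇒ t ≤ 19. So t ∈ [0, 19]: 20 solutions.

20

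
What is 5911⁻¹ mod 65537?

52709

gcd(65537, 5911) = 1  (65537 = 11·5911 + 516, 5911 = 11·516 + 235, 516 = 2·235 + 46, 235 = 5·46 + 5, 46 = 9·5 + 1, 5 = 5·1).
Back-substituting, 5911·(-12828) + 65537·(1157) = 1.
So 5911·-12828 ≡ 1 (mod 65537), and -12828 mod 65537 = 52709.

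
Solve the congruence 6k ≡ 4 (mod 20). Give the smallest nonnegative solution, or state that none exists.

4

gcd(20, 6) = 2.
2 divides 4, so solutions exist.
By Bézout, 6*(-3) + 20*(1) = 2.
So 6*(-3) ≡ 2 (mod 20); multiply by 2: k ≡ -6 (mod 10).
Smallest nonnegative: k = -6 mod 10 = 4.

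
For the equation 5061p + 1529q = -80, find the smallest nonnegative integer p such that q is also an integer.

gcd(5061, 1529):
  5061 = 3*1529 + 474
  1529 = 3*474 + 107
  474 = 4*107 + 46
  107 = 2*46 + 15
  46 = 3*15 + 1
  15 = 15*1
so gcd(5061, 1529) = 1.
1 divides -80, so solutions exist.
Back-substitute for Bézout coefficients:
  1 = 46 - 3*15
  ... = 5061*(100) + 1529*(-331)
Scale by -80/1 = -80: (p₀, q₀) = (-8000, 26480).
General solution: p = -8000 + 1529t, q = 26480 - 5061t for integer t.
p ≥ 0: smallest is -8000 mod 1529 = 1174 (at t = 6), with q = -3886.

1174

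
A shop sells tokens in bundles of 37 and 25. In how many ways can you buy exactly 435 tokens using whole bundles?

Need nonnegative integers with 37j + 25k = 435.
gcd(37, 25) = 1, and 37·(-2) + 25·(3) = 1.
So (j₀, k₀) = (-870, 1305); general j = -870 + 25t, k = 1305 - 37t.
j ≥ 0 ⇒ t ≥ 35; k ≥ 0 ⇒ t ≤ 35. That's 1 value of t.

1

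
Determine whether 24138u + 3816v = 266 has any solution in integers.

no

gcd(24138, 3816) = 18  (24138 = 6·3816 + 1242, 3816 = 3·1242 + 90, 1242 = 13·90 + 72, 90 = 1·72 + 18, 72 = 4·18).
18 does not divide 266 (remainder 14), so no integer solutions.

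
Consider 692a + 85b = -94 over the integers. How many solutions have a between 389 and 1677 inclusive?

gcd(692, 85):
  692 = 8*85 + 12
  85 = 7*12 + 1
  12 = 12*1
so gcd(692, 85) = 1.
Back-substitute for Bézout coefficients:
  1 = 85 - 7*12
  ... = 692*(-7) + 85*(57)
Scale by -94: particular solution (658, -5358); reduce a mod 85: (63, -514).
General solution: a = 63 + 85t, b = -514 - 692t for integer t.
389 ≤ 63 + 85t ≤ 1677 gives t ∈ [4, 18], which is 15 values.

15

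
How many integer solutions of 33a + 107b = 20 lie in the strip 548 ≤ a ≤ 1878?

13

gcd(107, 33) = 1  (107 = 3·33 + 8, 33 = 4·8 + 1, 8 = 8·1).
Back-substituting, 33·(13) + 107·(-4) = 1.
Scale by 20: particular solution (260, -80); reduce a mod 107: (46, -14).
General solution: a = 46 + 107t, b = -14 - 33t for integer t.
548 ≤ 46 + 107t ≤ 1878 gives t ∈ [5, 17], which is 13 values.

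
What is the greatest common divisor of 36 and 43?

gcd(43, 36) = 1  (43 = 1×36 + 7, 36 = 5×7 + 1, 7 = 7×1).

1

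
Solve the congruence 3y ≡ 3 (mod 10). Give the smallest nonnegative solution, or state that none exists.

gcd(10, 3) = 1.
1 divides 3, so solutions exist.
By Bézout, 3*(-3) + 10*(1) = 1.
So 3*(-3) ≡ 1 (mod 10); multiply by 3: y ≡ -9 (mod 10).
Smallest nonnegative: y = -9 mod 10 = 1.

1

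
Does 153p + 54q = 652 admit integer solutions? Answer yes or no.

gcd(153, 54):
  153 = 2·54 + 45
  54 = 1·45 + 9
  45 = 5·9
so gcd(153, 54) = 9.
9 does not divide 652 (remainder 4), so no integer solutions.

no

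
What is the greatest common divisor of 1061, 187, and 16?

gcd(1061, 187) = 1  (1061 = 5*187 + 126, 187 = 1*126 + 61, 126 = 2*61 + 4, 61 = 15*4 + 1, 4 = 4*1).
gcd(1, 16) = 1.

1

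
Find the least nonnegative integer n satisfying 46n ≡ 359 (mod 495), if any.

gcd(495, 46):
  495 = 10×46 + 35
  46 = 1×35 + 11
  35 = 3×11 + 2
  11 = 5×2 + 1
  2 = 2×1
so gcd(495, 46) = 1.
1 divides 359, so solutions exist.
Back-substitute for Bézout coefficients:
  1 = 11 - 5×2
  ... = 46×(226) + 495×(-21)
So 46×(226) ≡ 1 (mod 495); multiply by 359: n ≡ 81134 (mod 495).
Smallest nonnegative: n = 81134 mod 495 = 449.

449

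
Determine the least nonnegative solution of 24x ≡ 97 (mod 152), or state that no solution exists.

gcd(152, 24) = 8.
8 does not divide 97, so the congruence has no solution.

no solution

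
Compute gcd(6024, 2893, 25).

1

gcd(6024, 2893) = 1  (6024 = 2×2893 + 238, 2893 = 12×238 + 37, 238 = 6×37 + 16, 37 = 2×16 + 5, 16 = 3×5 + 1, 5 = 5×1).
gcd(1, 25) = 1.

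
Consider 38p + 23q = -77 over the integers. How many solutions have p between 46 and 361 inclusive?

gcd(38, 23) = 1  (38 = 1·23 + 15, 23 = 1·15 + 8, 15 = 1·8 + 7, 8 = 1·7 + 1, 7 = 7·1).
Back-substituting, 38·(-3) + 23·(5) = 1.
Scale by -77: particular solution (231, -385); reduce p mod 23: (1, -5).
General solution: p = 1 + 23t, q = -5 - 38t for integer t.
46 ≤ 1 + 23t ≤ 361 gives t ∈ [2, 15], which is 14 values.

14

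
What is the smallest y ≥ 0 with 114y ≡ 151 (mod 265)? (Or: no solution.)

264

gcd(265, 114) = 1.
1 divides 151, so solutions exist.
By Bézout, 114×(-86) + 265×(37) = 1.
So 114×(-86) ≡ 1 (mod 265); multiply by 151: y ≡ -12986 (mod 265).
Smallest nonnegative: y = -12986 mod 265 = 264.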